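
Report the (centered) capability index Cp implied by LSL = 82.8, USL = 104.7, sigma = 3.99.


Cp = (USL - LSL) / (6 * sigma)
= (104.7 - 82.8) / (6 * 3.99)
= 21.9000 / 23.9400
= 0.9148

0.9148


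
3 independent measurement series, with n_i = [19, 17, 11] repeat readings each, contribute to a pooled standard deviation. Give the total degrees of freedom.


nu = sum_i (n_i - 1)
nu = ((19 - 1) + (17 - 1) + (11 - 1))
nu = 18 + 16 + 10
nu = 44

44


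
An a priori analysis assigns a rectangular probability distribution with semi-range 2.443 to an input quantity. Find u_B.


u_B = half_width / sqrt(3)
u_B = 2.443 / 1.7320508
u_B = 1.4105

1.4105


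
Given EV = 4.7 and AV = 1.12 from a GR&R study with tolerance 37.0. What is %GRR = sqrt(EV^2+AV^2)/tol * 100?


GRR = sqrt(EV^2 + AV^2) = sqrt(4.7^2 + 1.12^2) = 4.8316043
%GRR = GRR / tol * 100 = 4.8316043 / 37.0 * 100
%GRR = 13.0584

13.0584


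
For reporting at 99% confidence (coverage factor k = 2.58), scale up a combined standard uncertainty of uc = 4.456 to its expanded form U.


U = k * uc
U = 2.58 * 4.456
U = 11.4965

11.4965


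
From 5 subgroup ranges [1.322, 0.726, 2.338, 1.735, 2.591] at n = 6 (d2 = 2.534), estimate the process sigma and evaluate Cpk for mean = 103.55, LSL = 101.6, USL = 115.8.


R_bar = (1.322 + 0.726 + 2.338 + 1.735 + 2.591) / 5 = 1.7424
sigma = R_bar / d2 = 1.7424 / 2.534 = 0.68760852
Cp = (USL - LSL)/(6*sigma) = (115.8 - 101.6)/(6*0.68760852) = 3.4419
Cpu = (115.8 - 103.55)/(3*0.68760852) = 5.9385
Cpl = (103.55 - 101.6)/(3*0.68760852) = 0.9453
Cpk = min(Cpu, Cpl) = 0.9453

0.9453


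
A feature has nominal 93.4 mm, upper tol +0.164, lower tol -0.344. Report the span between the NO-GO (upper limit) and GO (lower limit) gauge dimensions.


GO = nominal - lower_tol (smallest hole = maximum material condition)
GO = 93.4 - 0.344 = 93.056
NO-GO = nominal + upper_tol (largest hole = least material condition)
NO-GO = 93.4 + 0.164 = 93.564
spread = NO-GO - GO = 93.564 - 93.056 = 0.5080

0.5080


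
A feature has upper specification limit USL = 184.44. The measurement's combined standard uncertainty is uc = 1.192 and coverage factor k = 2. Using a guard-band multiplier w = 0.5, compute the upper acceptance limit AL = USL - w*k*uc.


U = k * uc = 2 * 1.192 = 2.384
guard band g = w * U = 0.5 * 2.384 = 1.192
AL = USL - g = 184.44 - 1.192
AL = 183.2480

183.2480


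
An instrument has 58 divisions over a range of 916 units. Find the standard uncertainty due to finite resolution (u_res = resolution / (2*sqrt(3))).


resolution = range / divisions
resolution = 916 / 58 = 15.793103
u_res = resolution / (2*sqrt(3))
u_res = 15.793103 / 3.4641016
u_res = 4.5591

4.5591


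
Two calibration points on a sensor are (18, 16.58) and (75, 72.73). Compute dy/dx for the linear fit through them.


slope = (y2 - y1) / (x2 - x1)
= (72.73 - 16.58) / (75 - 18)
= 56.1500 / 57
= 0.9851

0.9851


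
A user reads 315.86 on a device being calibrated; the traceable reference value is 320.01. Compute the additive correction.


Correction = standard - reading
= 320.01 - 315.86
= 4.1500

4.1500


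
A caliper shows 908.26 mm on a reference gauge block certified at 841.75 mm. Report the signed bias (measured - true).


Systematic error = measured - true
= 908.26 - 841.75
= 66.5100

66.5100


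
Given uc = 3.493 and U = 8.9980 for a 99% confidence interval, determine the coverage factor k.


k = U / uc
k = 8.9980 / 3.493
k = 2.576

2.576


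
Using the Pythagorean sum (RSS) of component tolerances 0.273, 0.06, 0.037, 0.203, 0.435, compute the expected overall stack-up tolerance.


RSS = sqrt(0.273^2 + 0.06^2 + 0.037^2 + 0.203^2 + 0.435^2)
= sqrt(0.309932)
= 0.5567

0.5567


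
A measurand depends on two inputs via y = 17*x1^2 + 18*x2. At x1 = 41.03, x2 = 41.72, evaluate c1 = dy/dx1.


y = 17*x1^2 + 18*x2
dy/dx1 = 2*17*x1
Evaluate at x1 = 41.03: c1 = 34 * 41.03
c1 = 1395.0200

1395.0200


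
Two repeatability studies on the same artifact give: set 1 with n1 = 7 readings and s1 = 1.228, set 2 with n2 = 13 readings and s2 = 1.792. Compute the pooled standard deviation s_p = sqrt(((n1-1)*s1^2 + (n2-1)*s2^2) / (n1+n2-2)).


s_p = sqrt(((n1-1)*s1^2 + (n2-1)*s2^2) / (n1+n2-2))
numerator = (7-1)*1.228^2 + (13-1)*1.792^2 = 9.047904 + 38.535168 = 47.583072
denominator = 7 + 13 - 2 = 18
s_p^2 = 47.583072 / 18 = 2.643504
s_p = sqrt(2.643504) = 1.6259

1.6259


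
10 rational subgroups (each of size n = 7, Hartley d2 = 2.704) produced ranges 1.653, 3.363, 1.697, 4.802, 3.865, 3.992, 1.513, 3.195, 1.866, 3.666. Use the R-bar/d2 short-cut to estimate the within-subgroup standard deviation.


R_bar = (1.653 + 3.363 + 1.697 + 4.802 + 3.865 + 3.992 + 1.513 + 3.195 + 1.866 + 3.666) / 10
R_bar = 29.612 / 10 = 2.9612
sigma_hat = R_bar / d2 = 2.9612 / 2.704 = 1.0951

1.0951


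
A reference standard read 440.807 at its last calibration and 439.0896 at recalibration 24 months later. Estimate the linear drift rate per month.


rate = (v2 - v1) / months
= (439.0896 - 440.807) / 24
= -1.7174 / 24
= -0.0716

-0.0716


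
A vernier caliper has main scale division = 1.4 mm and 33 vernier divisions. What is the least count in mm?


LC = MSD / n_div
= 1.4 / 33
= 0.0424

0.0424


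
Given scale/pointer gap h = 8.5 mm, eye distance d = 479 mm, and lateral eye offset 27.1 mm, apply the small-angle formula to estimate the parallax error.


error = h * offset / d
= 8.5 * 27.1 / 479
= 0.4809

0.4809


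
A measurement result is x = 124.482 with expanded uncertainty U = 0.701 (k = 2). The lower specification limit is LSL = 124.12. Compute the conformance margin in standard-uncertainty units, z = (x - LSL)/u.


u = U / k = 0.701 / 2 = 0.3505
margin = |LSL - x| = |124.12 - 124.482| = 0.362
z = margin / u = 0.362 / 0.3505
z = 1.0328

1.0328


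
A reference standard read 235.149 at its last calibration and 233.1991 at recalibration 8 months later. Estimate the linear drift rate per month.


rate = (v2 - v1) / months
= (233.1991 - 235.149) / 8
= -1.9499 / 8
= -0.2437

-0.2437


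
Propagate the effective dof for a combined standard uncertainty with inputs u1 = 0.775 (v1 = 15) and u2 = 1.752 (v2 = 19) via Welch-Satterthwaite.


uc = sqrt(u1^2 + u2^2) = sqrt(0.775^2 + 1.752^2) = 1.9157581
v_eff = uc^4 / (u1^4/v1 + u2^4/v2)
= 1.9157581^4 / (0.775^4/15 + 1.752^4/19)
= 13.469848 / 0.51993712
v_eff = 25.9067

25.9067


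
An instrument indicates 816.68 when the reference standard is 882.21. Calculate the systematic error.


Systematic error = measured - true
= 816.68 - 882.21
= -65.5300

-65.5300


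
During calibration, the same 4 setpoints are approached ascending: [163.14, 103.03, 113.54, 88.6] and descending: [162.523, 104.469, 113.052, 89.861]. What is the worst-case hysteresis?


|163.14 - 162.523| = 0.6170
|103.03 - 104.469| = 1.4390
|113.54 - 113.052| = 0.4880
|88.6 - 89.861| = 1.2610
hysteresis = max(diffs) = 1.4390

1.4390


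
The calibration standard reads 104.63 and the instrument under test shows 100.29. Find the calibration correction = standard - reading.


Correction = standard - reading
= 104.63 - 100.29
= 4.3400

4.3400


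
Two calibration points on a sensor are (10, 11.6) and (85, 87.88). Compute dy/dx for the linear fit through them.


slope = (y2 - y1) / (x2 - x1)
= (87.88 - 11.6) / (85 - 10)
= 76.2800 / 75
= 1.0171

1.0171


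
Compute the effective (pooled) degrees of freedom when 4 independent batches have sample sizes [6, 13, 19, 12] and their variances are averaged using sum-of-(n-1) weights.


nu = sum_i (n_i - 1)
nu = ((6 - 1) + (13 - 1) + (19 - 1) + (12 - 1))
nu = 5 + 12 + 18 + 11
nu = 46

46


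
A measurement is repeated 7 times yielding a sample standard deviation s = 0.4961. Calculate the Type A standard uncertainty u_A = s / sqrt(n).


u_A = s / sqrt(n)
u_A = 0.4961 / sqrt(7)
u_A = 0.4961 / 2.6457513
u_A = 0.1875

0.1875


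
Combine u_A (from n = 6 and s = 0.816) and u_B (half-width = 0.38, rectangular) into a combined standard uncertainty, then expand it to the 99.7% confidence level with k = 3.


u_A = s / sqrt(n) = 0.816 / sqrt(6) = 0.33313061
u_B = half_width / sqrt(3) = 0.38 / sqrt(3) = 0.2193931
uc = sqrt(u_A^2 + u_B^2) = sqrt(0.33313061^2 + 0.2193931^2) = 0.39888512
U = k * uc = 3 * 0.39888512
U = 1.1967

1.1967


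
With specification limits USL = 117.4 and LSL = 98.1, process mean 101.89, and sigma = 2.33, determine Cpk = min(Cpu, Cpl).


Cpu = (USL - mean) / (3*sigma) = (117.4 - 101.89) / (3*2.33) = 2.2189
Cpl = (mean - LSL) / (3*sigma) = (101.89 - 98.1) / (3*2.33) = 0.5422
Cpk = min(Cpu, Cpl) = 0.5422

0.5422


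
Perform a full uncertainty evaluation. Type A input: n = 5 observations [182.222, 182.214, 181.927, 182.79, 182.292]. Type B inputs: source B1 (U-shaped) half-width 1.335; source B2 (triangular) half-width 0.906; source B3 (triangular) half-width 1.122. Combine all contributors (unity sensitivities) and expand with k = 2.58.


mean = (182.222 + 182.214 + 181.927 + 182.79 + 182.292) / 5 = 182.289
s = sqrt(sum((x - mean)^2)/(n-1)) = 0.31311659
u_A = s / sqrt(n) = 0.31311659 / sqrt(5) = 0.14003
u_B1 = 1.335 / sqrt(2) = 0.94398755
u_B2 = 0.906 / sqrt(6) = 0.36987295
u_B3 = 1.122 / sqrt(6) = 0.45805458
uc = sqrt(0.14003^2 + 0.94398755^2 + 0.36987295^2 + 0.45805458^2) = 1.1213121
U = k * uc = 2.58 * 1.1213121
U = 2.8930

2.8930


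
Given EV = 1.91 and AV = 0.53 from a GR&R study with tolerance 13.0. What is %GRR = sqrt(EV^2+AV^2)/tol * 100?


GRR = sqrt(EV^2 + AV^2) = sqrt(1.91^2 + 0.53^2) = 1.9821705
%GRR = GRR / tol * 100 = 1.9821705 / 13.0 * 100
%GRR = 15.2475

15.2475


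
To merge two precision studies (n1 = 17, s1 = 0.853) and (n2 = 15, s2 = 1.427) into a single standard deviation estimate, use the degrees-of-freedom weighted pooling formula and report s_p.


s_p = sqrt(((n1-1)*s1^2 + (n2-1)*s2^2) / (n1+n2-2))
numerator = (17-1)*0.853^2 + (15-1)*1.427^2 = 11.641744 + 28.508606 = 40.15035
denominator = 17 + 15 - 2 = 30
s_p^2 = 40.15035 / 30 = 1.338345
s_p = sqrt(1.338345) = 1.1569

1.1569


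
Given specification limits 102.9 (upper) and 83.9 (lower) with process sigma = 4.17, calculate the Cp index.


Cp = (USL - LSL) / (6 * sigma)
= (102.9 - 83.9) / (6 * 4.17)
= 19.0000 / 25.0200
= 0.7594

0.7594


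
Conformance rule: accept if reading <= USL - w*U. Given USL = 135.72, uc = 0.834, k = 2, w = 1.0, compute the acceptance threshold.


U = k * uc = 2 * 0.834 = 1.668
guard band g = w * U = 1.0 * 1.668 = 1.668
AL = USL - g = 135.72 - 1.668
AL = 134.0520

134.0520


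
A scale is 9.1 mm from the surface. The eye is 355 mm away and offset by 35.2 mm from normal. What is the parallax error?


error = h * offset / d
= 9.1 * 35.2 / 355
= 0.9023

0.9023


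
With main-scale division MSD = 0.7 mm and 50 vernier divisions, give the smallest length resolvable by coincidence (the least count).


LC = MSD / n_div
= 0.7 / 50
= 0.0140

0.0140


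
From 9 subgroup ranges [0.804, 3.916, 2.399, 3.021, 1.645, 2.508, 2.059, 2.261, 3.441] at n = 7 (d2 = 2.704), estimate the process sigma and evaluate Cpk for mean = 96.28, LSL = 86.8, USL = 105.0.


R_bar = (0.804 + 3.916 + 2.399 + 3.021 + 1.645 + 2.508 + 2.059 + 2.261 + 3.441) / 9 = 2.4504444
sigma = R_bar / d2 = 2.4504444 / 2.704 = 0.90622944
Cp = (USL - LSL)/(6*sigma) = (105.0 - 86.8)/(6*0.90622944) = 3.3472
Cpu = (105.0 - 96.28)/(3*0.90622944) = 3.2074
Cpl = (96.28 - 86.8)/(3*0.90622944) = 3.4870
Cpk = min(Cpu, Cpl) = 3.2074

3.2074


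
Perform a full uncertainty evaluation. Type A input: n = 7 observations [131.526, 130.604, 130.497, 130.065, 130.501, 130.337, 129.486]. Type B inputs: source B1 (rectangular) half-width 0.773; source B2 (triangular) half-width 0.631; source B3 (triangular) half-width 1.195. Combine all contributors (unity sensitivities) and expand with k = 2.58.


mean = (131.526 + 130.604 + 130.497 + 130.065 + 130.501 + 130.337 + 129.486) / 7 = 130.4308571
s = sqrt(sum((x - mean)^2)/(n-1)) = 0.61563339
u_A = s / sqrt(n) = 0.61563339 / sqrt(7) = 0.23268755
u_B1 = 0.773 / sqrt(3) = 0.44629176
u_B2 = 0.631 / sqrt(6) = 0.25760467
u_B3 = 1.195 / sqrt(6) = 0.48785671
uc = sqrt(0.23268755^2 + 0.44629176^2 + 0.25760467^2 + 0.48785671^2) = 0.74678254
U = k * uc = 2.58 * 0.74678254
U = 1.9267

1.9267


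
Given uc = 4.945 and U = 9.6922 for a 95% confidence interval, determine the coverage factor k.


k = U / uc
k = 9.6922 / 4.945
k = 1.96

1.96


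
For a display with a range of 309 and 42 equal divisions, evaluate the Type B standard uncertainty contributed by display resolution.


resolution = range / divisions
resolution = 309 / 42 = 7.3571429
u_res = resolution / (2*sqrt(3))
u_res = 7.3571429 / 3.4641016
u_res = 2.1238

2.1238


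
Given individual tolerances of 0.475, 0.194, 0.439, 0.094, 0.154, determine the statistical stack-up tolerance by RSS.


RSS = sqrt(0.475^2 + 0.194^2 + 0.439^2 + 0.094^2 + 0.154^2)
= sqrt(0.488534)
= 0.6990

0.6990


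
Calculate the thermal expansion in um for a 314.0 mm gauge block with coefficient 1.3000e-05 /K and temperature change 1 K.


dL = L * alpha * dT
= 314.0 * 1.3000e-05 * 1
= 0.0040820 mm
dL_um = 0.0040820 * 1000 = 4.0820 um

4.0820


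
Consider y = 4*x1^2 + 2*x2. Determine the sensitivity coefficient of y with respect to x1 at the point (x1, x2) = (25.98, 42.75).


y = 4*x1^2 + 2*x2
dy/dx1 = 2*4*x1
Evaluate at x1 = 25.98: c1 = 8 * 25.98
c1 = 207.8400

207.8400


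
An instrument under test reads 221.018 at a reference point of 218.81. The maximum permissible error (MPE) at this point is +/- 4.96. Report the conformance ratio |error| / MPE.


e = indication - reference = 221.018 - 218.81 = 2.2080
|e| = 2.2080
ratio = |e| / MPE = 2.2080 / 4.96
ratio = 0.4452

0.4452


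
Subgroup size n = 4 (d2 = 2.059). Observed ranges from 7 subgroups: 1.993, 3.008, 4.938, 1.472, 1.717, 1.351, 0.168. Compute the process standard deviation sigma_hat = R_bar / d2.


R_bar = (1.993 + 3.008 + 4.938 + 1.472 + 1.717 + 1.351 + 0.168) / 7
R_bar = 14.647 / 7 = 2.0924286
sigma_hat = R_bar / d2 = 2.0924286 / 2.059 = 1.0162

1.0162


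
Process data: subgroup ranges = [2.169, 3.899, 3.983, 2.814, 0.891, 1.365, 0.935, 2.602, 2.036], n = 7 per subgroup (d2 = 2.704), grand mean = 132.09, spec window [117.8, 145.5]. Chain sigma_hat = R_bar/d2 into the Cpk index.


R_bar = (2.169 + 3.899 + 3.983 + 2.814 + 0.891 + 1.365 + 0.935 + 2.602 + 2.036) / 9 = 2.2993333
sigma = R_bar / d2 = 2.2993333 / 2.704 = 0.85034516
Cp = (USL - LSL)/(6*sigma) = (145.5 - 117.8)/(6*0.85034516) = 5.4292
Cpu = (145.5 - 132.09)/(3*0.85034516) = 5.2567
Cpl = (132.09 - 117.8)/(3*0.85034516) = 5.6016
Cpk = min(Cpu, Cpl) = 5.2567

5.2567


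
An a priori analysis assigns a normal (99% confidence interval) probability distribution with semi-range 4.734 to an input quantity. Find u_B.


u_B = half_width / 2.576
u_B = 4.734 / 2.576
u_B = 1.8377

1.8377


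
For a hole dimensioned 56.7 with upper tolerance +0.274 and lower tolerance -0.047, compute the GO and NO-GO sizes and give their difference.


GO = nominal - lower_tol (smallest hole = maximum material condition)
GO = 56.7 - 0.047 = 56.653
NO-GO = nominal + upper_tol (largest hole = least material condition)
NO-GO = 56.7 + 0.274 = 56.974
spread = NO-GO - GO = 56.974 - 56.653 = 0.3210

0.3210


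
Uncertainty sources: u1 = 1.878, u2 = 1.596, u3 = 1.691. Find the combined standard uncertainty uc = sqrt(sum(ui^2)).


uc = sqrt(1.878^2 + 1.596^2 + 1.691^2)
uc = sqrt(8.933581)
uc = 2.9889

2.9889


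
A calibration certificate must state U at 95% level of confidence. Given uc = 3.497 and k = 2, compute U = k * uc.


U = k * uc
U = 2 * 3.497
U = 6.9940

6.9940


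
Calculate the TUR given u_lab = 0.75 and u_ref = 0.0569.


TUR = u_lab / u_ref
= 0.75 / 0.0569
= 13.1810

13.1810


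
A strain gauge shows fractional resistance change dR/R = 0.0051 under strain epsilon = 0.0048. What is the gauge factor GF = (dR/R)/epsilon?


GF = (dR/R) / epsilon
= 0.0051 / 0.0048
= 1.0625

1.0625


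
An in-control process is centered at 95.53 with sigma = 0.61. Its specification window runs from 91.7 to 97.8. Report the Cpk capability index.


Cpu = (USL - mean) / (3*sigma) = (97.8 - 95.53) / (3*0.61) = 1.2404
Cpl = (mean - LSL) / (3*sigma) = (95.53 - 91.7) / (3*0.61) = 2.0929
Cpk = min(Cpu, Cpl) = 1.2404

1.2404


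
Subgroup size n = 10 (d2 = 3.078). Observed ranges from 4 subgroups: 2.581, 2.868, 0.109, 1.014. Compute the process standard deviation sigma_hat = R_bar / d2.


R_bar = (2.581 + 2.868 + 0.109 + 1.014) / 4
R_bar = 6.572 / 4 = 1.643
sigma_hat = R_bar / d2 = 1.643 / 3.078 = 0.5338

0.5338


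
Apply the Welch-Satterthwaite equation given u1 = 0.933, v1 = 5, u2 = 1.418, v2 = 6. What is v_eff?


uc = sqrt(u1^2 + u2^2) = sqrt(0.933^2 + 1.418^2) = 1.6974136
v_eff = uc^4 / (u1^4/v1 + u2^4/v2)
= 1.6974136^4 / (0.933^4/5 + 1.418^4/6)
= 8.3013879 / 0.82538539
v_eff = 10.0576

10.0576


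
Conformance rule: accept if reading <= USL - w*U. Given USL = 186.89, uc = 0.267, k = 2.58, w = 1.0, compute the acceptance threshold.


U = k * uc = 2.58 * 0.267 = 0.68886
guard band g = w * U = 1.0 * 0.68886 = 0.68886
AL = USL - g = 186.89 - 0.68886
AL = 186.2011

186.2011


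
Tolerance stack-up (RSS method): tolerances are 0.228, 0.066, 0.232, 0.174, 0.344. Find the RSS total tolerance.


RSS = sqrt(0.228^2 + 0.066^2 + 0.232^2 + 0.174^2 + 0.344^2)
= sqrt(0.258776)
= 0.5087

0.5087


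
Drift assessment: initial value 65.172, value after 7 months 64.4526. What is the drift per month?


rate = (v2 - v1) / months
= (64.4526 - 65.172) / 7
= -0.7194 / 7
= -0.1028

-0.1028


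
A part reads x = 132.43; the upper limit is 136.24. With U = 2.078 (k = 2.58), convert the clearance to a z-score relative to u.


u = U / k = 2.078 / 2.58 = 0.80542636
margin = |USL - x| = |136.24 - 132.43| = 3.81
z = margin / u = 3.81 / 0.80542636
z = 4.7304

4.7304


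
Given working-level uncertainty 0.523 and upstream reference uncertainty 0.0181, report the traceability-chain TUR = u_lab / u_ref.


TUR = u_lab / u_ref
= 0.523 / 0.0181
= 28.8950

28.8950


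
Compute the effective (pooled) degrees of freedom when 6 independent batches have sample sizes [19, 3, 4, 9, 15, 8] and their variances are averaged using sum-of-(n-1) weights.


nu = sum_i (n_i - 1)
nu = ((19 - 1) + (3 - 1) + (4 - 1) + (9 - 1) + (15 - 1) + (8 - 1))
nu = 18 + 2 + 3 + 8 + 14 + 7
nu = 52

52


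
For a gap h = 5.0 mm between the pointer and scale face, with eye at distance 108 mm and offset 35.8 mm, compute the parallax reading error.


error = h * offset / d
= 5.0 * 35.8 / 108
= 1.6574

1.6574


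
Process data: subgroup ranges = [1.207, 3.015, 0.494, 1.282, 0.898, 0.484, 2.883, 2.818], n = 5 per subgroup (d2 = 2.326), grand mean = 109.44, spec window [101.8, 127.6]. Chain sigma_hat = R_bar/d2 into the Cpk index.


R_bar = (1.207 + 3.015 + 0.494 + 1.282 + 0.898 + 0.484 + 2.883 + 2.818) / 8 = 1.635125
sigma = R_bar / d2 = 1.635125 / 2.326 = 0.70297721
Cp = (USL - LSL)/(6*sigma) = (127.6 - 101.8)/(6*0.70297721) = 6.1168
Cpu = (127.6 - 109.44)/(3*0.70297721) = 8.6110
Cpl = (109.44 - 101.8)/(3*0.70297721) = 3.6227
Cpk = min(Cpu, Cpl) = 3.6227

3.6227


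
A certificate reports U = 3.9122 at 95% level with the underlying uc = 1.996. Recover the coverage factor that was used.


k = U / uc
k = 3.9122 / 1.996
k = 1.96

1.96


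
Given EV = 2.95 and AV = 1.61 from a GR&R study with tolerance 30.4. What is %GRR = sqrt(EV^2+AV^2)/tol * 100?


GRR = sqrt(EV^2 + AV^2) = sqrt(2.95^2 + 1.61^2) = 3.360744
%GRR = GRR / tol * 100 = 3.360744 / 30.4 * 100
%GRR = 11.0551

11.0551


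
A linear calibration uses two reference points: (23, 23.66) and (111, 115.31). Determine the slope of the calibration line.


slope = (y2 - y1) / (x2 - x1)
= (115.31 - 23.66) / (111 - 23)
= 91.6500 / 88
= 1.0415

1.0415


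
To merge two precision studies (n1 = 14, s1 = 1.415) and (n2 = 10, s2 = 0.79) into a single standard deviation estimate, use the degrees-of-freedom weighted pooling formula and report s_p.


s_p = sqrt(((n1-1)*s1^2 + (n2-1)*s2^2) / (n1+n2-2))
numerator = (14-1)*1.415^2 + (10-1)*0.79^2 = 26.028925 + 5.6169 = 31.645825
denominator = 14 + 10 - 2 = 22
s_p^2 = 31.645825 / 22 = 1.4384466
s_p = sqrt(1.4384466) = 1.1994

1.1994


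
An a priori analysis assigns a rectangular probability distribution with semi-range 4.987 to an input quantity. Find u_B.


u_B = half_width / sqrt(3)
u_B = 4.987 / 1.7320508
u_B = 2.8792

2.8792


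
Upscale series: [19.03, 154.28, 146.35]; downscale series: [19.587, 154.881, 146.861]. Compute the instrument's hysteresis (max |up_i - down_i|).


|19.03 - 19.587| = 0.5570
|154.28 - 154.881| = 0.6010
|146.35 - 146.861| = 0.5110
hysteresis = max(diffs) = 0.6010

0.6010


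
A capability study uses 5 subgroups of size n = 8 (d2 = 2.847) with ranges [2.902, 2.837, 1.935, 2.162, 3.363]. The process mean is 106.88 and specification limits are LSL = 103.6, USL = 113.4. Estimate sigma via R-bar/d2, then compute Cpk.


R_bar = (2.902 + 2.837 + 1.935 + 2.162 + 3.363) / 5 = 2.6398
sigma = R_bar / d2 = 2.6398 / 2.847 = 0.92722164
Cp = (USL - LSL)/(6*sigma) = (113.4 - 103.6)/(6*0.92722164) = 1.7615
Cpu = (113.4 - 106.88)/(3*0.92722164) = 2.3439
Cpl = (106.88 - 103.6)/(3*0.92722164) = 1.1791
Cpk = min(Cpu, Cpl) = 1.1791

1.1791


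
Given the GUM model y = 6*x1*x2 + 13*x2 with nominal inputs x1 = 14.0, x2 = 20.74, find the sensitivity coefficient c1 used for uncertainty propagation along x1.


y = 6*x1*x2 + 13*x2
dy/dx1 = 6*x2
Evaluate at x2 = 20.74: c1 = 6 * 20.74
c1 = 124.4400

124.4400


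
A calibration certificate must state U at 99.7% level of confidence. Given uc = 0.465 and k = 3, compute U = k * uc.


U = k * uc
U = 3 * 0.465
U = 1.3950

1.3950


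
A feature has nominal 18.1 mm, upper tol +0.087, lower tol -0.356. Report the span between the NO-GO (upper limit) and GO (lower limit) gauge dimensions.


GO = nominal - lower_tol (smallest hole = maximum material condition)
GO = 18.1 - 0.356 = 17.744
NO-GO = nominal + upper_tol (largest hole = least material condition)
NO-GO = 18.1 + 0.087 = 18.187
spread = NO-GO - GO = 18.187 - 17.744 = 0.4430

0.4430


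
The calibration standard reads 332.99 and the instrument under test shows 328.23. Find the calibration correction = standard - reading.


Correction = standard - reading
= 332.99 - 328.23
= 4.7600

4.7600


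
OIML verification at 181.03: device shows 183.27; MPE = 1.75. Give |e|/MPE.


e = indication - reference = 183.27 - 181.03 = 2.2400
|e| = 2.2400
ratio = |e| / MPE = 2.2400 / 1.75
ratio = 1.2800

1.2800


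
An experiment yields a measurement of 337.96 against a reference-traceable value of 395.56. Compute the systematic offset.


Systematic error = measured - true
= 337.96 - 395.56
= -57.6000

-57.6000


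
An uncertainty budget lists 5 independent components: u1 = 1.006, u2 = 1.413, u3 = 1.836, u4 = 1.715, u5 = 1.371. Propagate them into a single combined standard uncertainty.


uc = sqrt(1.006^2 + 1.413^2 + 1.836^2 + 1.715^2 + 1.371^2)
uc = sqrt(11.200367)
uc = 3.3467

3.3467


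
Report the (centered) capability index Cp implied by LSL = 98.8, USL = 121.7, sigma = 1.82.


Cp = (USL - LSL) / (6 * sigma)
= (121.7 - 98.8) / (6 * 1.82)
= 22.9000 / 10.9200
= 2.0971

2.0971


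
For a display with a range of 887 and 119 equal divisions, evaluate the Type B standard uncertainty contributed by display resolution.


resolution = range / divisions
resolution = 887 / 119 = 7.4537815
u_res = resolution / (2*sqrt(3))
u_res = 7.4537815 / 3.4641016
u_res = 2.1517

2.1517


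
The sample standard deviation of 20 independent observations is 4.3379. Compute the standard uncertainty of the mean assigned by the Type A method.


u_A = s / sqrt(n)
u_A = 4.3379 / sqrt(20)
u_A = 4.3379 / 4.472136
u_A = 0.9700

0.9700


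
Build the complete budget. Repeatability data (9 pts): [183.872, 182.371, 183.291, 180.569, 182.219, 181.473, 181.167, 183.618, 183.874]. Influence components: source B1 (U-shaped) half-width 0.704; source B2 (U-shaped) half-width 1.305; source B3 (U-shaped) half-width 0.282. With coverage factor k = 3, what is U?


mean = (183.872 + 182.371 + 183.291 + 180.569 + 182.219 + 181.473 + 181.167 + 183.618 + 183.874) / 9 = 182.4948889
s = sqrt(sum((x - mean)^2)/(n-1)) = 1.2400409
u_A = s / sqrt(n) = 1.2400409 / sqrt(9) = 0.41334697
u_B1 = 0.704 / sqrt(2) = 0.49780317
u_B2 = 1.305 / sqrt(2) = 0.92277435
u_B3 = 0.282 / sqrt(2) = 0.19940411
uc = sqrt(0.41334697^2 + 0.49780317^2 + 0.92277435^2 + 0.19940411^2) = 1.1445253
U = k * uc = 3 * 1.1445253
U = 3.4336

3.4336


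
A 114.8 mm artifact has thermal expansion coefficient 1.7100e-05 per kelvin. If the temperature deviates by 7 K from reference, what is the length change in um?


dL = L * alpha * dT
= 114.8 * 1.7100e-05 * 7
= 0.0137416 mm
dL_um = 0.0137416 * 1000 = 13.7416 um

13.7416


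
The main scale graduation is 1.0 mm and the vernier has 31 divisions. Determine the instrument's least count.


LC = MSD / n_div
= 1.0 / 31
= 0.0323

0.0323


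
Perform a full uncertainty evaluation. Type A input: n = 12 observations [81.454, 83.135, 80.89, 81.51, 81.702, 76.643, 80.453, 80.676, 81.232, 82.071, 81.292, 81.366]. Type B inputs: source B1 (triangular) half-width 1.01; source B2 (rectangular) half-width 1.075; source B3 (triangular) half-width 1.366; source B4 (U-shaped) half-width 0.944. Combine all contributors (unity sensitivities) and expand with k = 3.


mean = (81.454 + 83.135 + 80.89 + 81.51 + 81.702 + 76.643 + 80.453 + 80.676 + 81.232 + 82.071 + 81.292 + 81.366) / 12 = 81.03533333
s = sqrt(sum((x - mean)^2)/(n-1)) = 1.5469055
u_A = s / sqrt(n) = 1.5469055 / sqrt(12) = 0.44655315
u_B1 = 1.01 / sqrt(6) = 0.41233077
u_B2 = 1.075 / sqrt(3) = 0.62065154
u_B3 = 1.366 / sqrt(6) = 0.55766716
u_B4 = 0.944 / sqrt(2) = 0.6675088
uc = sqrt(0.44655315^2 + 0.41233077^2 + 0.62065154^2 + 0.55766716^2 + 0.6675088^2) = 1.2293069
U = k * uc = 3 * 1.2293069
U = 3.6879

3.6879


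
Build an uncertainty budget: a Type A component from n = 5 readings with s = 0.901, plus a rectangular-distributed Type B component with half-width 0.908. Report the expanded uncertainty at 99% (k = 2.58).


u_A = s / sqrt(n) = 0.901 / sqrt(5) = 0.40293945
u_B = half_width / sqrt(3) = 0.908 / sqrt(3) = 0.52423404
uc = sqrt(u_A^2 + u_B^2) = sqrt(0.40293945^2 + 0.52423404^2) = 0.66119704
U = k * uc = 2.58 * 0.66119704
U = 1.7059

1.7059


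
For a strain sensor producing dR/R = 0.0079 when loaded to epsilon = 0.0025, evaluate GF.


GF = (dR/R) / epsilon
= 0.0079 / 0.0025
= 3.1600

3.1600


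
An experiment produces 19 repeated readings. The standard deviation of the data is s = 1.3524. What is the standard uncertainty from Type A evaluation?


u_A = s / sqrt(n)
u_A = 1.3524 / sqrt(19)
u_A = 1.3524 / 4.3588989
u_A = 0.3103

0.3103


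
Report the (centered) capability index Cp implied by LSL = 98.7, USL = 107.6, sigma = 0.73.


Cp = (USL - LSL) / (6 * sigma)
= (107.6 - 98.7) / (6 * 0.73)
= 8.9000 / 4.3800
= 2.0320

2.0320


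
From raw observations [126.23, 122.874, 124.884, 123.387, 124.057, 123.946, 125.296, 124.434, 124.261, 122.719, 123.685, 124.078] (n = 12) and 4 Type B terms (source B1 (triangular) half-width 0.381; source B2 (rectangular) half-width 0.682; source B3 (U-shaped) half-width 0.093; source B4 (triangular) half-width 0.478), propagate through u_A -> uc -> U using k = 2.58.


mean = (126.23 + 122.874 + 124.884 + 123.387 + 124.057 + 123.946 + 125.296 + 124.434 + 124.261 + 122.719 + 123.685 + 124.078) / 12 = 124.15425
s = sqrt(sum((x - mean)^2)/(n-1)) = 0.99091382
u_A = s / sqrt(n) = 0.99091382 / sqrt(12) = 0.28605218
u_B1 = 0.381 / sqrt(6) = 0.1555426
u_B2 = 0.682 / sqrt(3) = 0.39375288
u_B3 = 0.093 / sqrt(2) = 0.065760931
u_B4 = 0.478 / sqrt(6) = 0.19514268
uc = sqrt(0.28605218^2 + 0.1555426^2 + 0.39375288^2 + 0.065760931^2 + 0.19514268^2) = 0.55087734
U = k * uc = 2.58 * 0.55087734
U = 1.4213

1.4213


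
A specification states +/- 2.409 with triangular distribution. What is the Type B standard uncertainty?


u_B = half_width / sqrt(6)
u_B = 2.409 / 2.4494897
u_B = 0.9835

0.9835


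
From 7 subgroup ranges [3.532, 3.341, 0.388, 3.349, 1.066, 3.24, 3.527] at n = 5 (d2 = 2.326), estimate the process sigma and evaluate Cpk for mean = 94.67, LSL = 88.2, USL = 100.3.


R_bar = (3.532 + 3.341 + 0.388 + 3.349 + 1.066 + 3.24 + 3.527) / 7 = 2.6347143
sigma = R_bar / d2 = 2.6347143 / 2.326 = 1.1327233
Cp = (USL - LSL)/(6*sigma) = (100.3 - 88.2)/(6*1.1327233) = 1.7804
Cpu = (100.3 - 94.67)/(3*1.1327233) = 1.6568
Cpl = (94.67 - 88.2)/(3*1.1327233) = 1.9040
Cpk = min(Cpu, Cpl) = 1.6568

1.6568


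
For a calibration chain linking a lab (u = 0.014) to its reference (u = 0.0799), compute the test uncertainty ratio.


TUR = u_lab / u_ref
= 0.014 / 0.0799
= 0.1752

0.1752


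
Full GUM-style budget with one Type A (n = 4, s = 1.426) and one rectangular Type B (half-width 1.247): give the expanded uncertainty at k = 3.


u_A = s / sqrt(n) = 1.426 / sqrt(4) = 0.713
u_B = half_width / sqrt(3) = 1.247 / sqrt(3) = 0.71995579
uc = sqrt(u_A^2 + u_B^2) = sqrt(0.713^2 + 0.71995579^2) = 1.0132647
U = k * uc = 3 * 1.0132647
U = 3.0398

3.0398


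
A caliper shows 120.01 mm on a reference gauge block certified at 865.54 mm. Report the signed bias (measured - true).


Systematic error = measured - true
= 120.01 - 865.54
= -745.5300

-745.5300


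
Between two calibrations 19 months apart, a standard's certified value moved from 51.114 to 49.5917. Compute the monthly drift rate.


rate = (v2 - v1) / months
= (49.5917 - 51.114) / 19
= -1.5223 / 19
= -0.0801

-0.0801


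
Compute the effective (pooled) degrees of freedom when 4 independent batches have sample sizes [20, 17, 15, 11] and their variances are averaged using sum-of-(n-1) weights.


nu = sum_i (n_i - 1)
nu = ((20 - 1) + (17 - 1) + (15 - 1) + (11 - 1))
nu = 19 + 16 + 14 + 10
nu = 59

59


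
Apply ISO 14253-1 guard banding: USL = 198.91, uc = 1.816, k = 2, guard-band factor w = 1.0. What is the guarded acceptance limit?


U = k * uc = 2 * 1.816 = 3.632
guard band g = w * U = 1.0 * 3.632 = 3.632
AL = USL - g = 198.91 - 3.632
AL = 195.2780

195.2780


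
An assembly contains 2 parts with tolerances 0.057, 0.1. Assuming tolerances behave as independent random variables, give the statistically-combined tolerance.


RSS = sqrt(0.057^2 + 0.1^2)
= sqrt(0.013249)
= 0.1151

0.1151


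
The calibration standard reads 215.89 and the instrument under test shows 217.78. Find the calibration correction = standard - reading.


Correction = standard - reading
= 215.89 - 217.78
= -1.8900

-1.8900


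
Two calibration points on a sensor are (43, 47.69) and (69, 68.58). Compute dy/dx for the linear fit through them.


slope = (y2 - y1) / (x2 - x1)
= (68.58 - 47.69) / (69 - 43)
= 20.8900 / 26
= 0.8035

0.8035


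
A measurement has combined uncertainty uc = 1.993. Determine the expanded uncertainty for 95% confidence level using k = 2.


U = k * uc
U = 2 * 1.993
U = 3.9860

3.9860


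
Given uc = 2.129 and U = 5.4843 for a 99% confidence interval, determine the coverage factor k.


k = U / uc
k = 5.4843 / 2.129
k = 2.576

2.576


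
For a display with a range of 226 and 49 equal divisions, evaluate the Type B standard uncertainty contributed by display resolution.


resolution = range / divisions
resolution = 226 / 49 = 4.6122449
u_res = resolution / (2*sqrt(3))
u_res = 4.6122449 / 3.4641016
u_res = 1.3314

1.3314


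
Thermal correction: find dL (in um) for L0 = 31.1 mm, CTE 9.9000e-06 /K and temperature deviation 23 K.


dL = L * alpha * dT
= 31.1 * 9.9000e-06 * 23
= 0.0070815 mm
dL_um = 0.0070815 * 1000 = 7.0815 um

7.0815


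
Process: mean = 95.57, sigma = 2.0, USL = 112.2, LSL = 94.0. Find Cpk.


Cpu = (USL - mean) / (3*sigma) = (112.2 - 95.57) / (3*2.0) = 2.7717
Cpl = (mean - LSL) / (3*sigma) = (95.57 - 94.0) / (3*2.0) = 0.2617
Cpk = min(Cpu, Cpl) = 0.2617

0.2617


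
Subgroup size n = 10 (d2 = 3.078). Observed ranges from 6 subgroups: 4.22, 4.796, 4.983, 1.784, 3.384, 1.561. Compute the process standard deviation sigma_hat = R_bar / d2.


R_bar = (4.22 + 4.796 + 4.983 + 1.784 + 3.384 + 1.561) / 6
R_bar = 20.728 / 6 = 3.4546667
sigma_hat = R_bar / d2 = 3.4546667 / 3.078 = 1.1224

1.1224


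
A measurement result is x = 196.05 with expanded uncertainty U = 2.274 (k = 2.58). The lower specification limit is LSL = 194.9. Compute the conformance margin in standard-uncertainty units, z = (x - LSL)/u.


u = U / k = 2.274 / 2.58 = 0.88139535
margin = |LSL - x| = |194.9 - 196.05| = 1.15
z = margin / u = 1.15 / 0.88139535
z = 1.3047

1.3047


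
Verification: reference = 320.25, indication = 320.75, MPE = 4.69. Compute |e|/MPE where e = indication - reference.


e = indication - reference = 320.75 - 320.25 = 0.5000
|e| = 0.5000
ratio = |e| / MPE = 0.5000 / 4.69
ratio = 0.1066

0.1066


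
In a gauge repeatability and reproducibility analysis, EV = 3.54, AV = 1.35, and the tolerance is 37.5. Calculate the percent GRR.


GRR = sqrt(EV^2 + AV^2) = sqrt(3.54^2 + 1.35^2) = 3.7886805
%GRR = GRR / tol * 100 = 3.7886805 / 37.5 * 100
%GRR = 10.1031

10.1031


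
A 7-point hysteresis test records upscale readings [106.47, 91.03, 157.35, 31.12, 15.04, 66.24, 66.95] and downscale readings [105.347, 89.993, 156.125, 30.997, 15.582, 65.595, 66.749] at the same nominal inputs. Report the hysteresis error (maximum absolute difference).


|106.47 - 105.347| = 1.1230
|91.03 - 89.993| = 1.0370
|157.35 - 156.125| = 1.2250
|31.12 - 30.997| = 0.1230
|15.04 - 15.582| = 0.5420
|66.24 - 65.595| = 0.6450
|66.95 - 66.749| = 0.2010
hysteresis = max(diffs) = 1.2250

1.2250


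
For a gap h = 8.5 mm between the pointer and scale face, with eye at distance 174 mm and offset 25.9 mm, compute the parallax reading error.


error = h * offset / d
= 8.5 * 25.9 / 174
= 1.2652

1.2652


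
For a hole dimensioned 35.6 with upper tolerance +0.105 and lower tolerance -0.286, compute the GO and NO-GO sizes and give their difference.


GO = nominal - lower_tol (smallest hole = maximum material condition)
GO = 35.6 - 0.286 = 35.314
NO-GO = nominal + upper_tol (largest hole = least material condition)
NO-GO = 35.6 + 0.105 = 35.705
spread = NO-GO - GO = 35.705 - 35.314 = 0.3910

0.3910


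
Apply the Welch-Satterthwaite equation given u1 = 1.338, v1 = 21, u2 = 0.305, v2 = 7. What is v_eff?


uc = sqrt(u1^2 + u2^2) = sqrt(1.338^2 + 0.305^2) = 1.3723225
v_eff = uc^4 / (u1^4/v1 + u2^4/v2)
= 1.3723225^4 / (1.338^4/21 + 0.305^4/7)
= 3.5467023 / 0.15385403
v_eff = 23.0524

23.0524


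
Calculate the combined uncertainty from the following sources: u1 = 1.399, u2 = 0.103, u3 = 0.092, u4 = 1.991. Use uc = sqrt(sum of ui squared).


uc = sqrt(1.399^2 + 0.103^2 + 0.092^2 + 1.991^2)
uc = sqrt(5.940355)
uc = 2.4373

2.4373


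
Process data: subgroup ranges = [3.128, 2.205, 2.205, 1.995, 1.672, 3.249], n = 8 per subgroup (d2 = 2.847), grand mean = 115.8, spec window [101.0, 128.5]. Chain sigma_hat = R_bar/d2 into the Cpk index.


R_bar = (3.128 + 2.205 + 2.205 + 1.995 + 1.672 + 3.249) / 6 = 2.409
sigma = R_bar / d2 = 2.409 / 2.847 = 0.84615385
Cp = (USL - LSL)/(6*sigma) = (128.5 - 101.0)/(6*0.84615385) = 5.4167
Cpu = (128.5 - 115.8)/(3*0.84615385) = 5.0030
Cpl = (115.8 - 101.0)/(3*0.84615385) = 5.8303
Cpk = min(Cpu, Cpl) = 5.0030

5.0030


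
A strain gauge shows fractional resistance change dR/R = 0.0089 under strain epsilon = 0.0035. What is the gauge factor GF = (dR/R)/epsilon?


GF = (dR/R) / epsilon
= 0.0089 / 0.0035
= 2.5429

2.5429


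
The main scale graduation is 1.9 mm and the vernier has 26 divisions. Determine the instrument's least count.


LC = MSD / n_div
= 1.9 / 26
= 0.0731

0.0731


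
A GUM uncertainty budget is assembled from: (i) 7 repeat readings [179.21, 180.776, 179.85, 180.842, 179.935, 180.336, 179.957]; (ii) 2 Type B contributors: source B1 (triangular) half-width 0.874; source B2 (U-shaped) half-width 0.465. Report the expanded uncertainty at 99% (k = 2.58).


mean = (179.21 + 180.776 + 179.85 + 180.842 + 179.935 + 180.336 + 179.957) / 7 = 180.1294286
s = sqrt(sum((x - mean)^2)/(n-1)) = 0.57146708
u_A = s / sqrt(n) = 0.57146708 / sqrt(7) = 0.21599425
u_B1 = 0.874 / sqrt(6) = 0.35680901
u_B2 = 0.465 / sqrt(2) = 0.32880465
uc = sqrt(0.21599425^2 + 0.35680901^2 + 0.32880465^2) = 0.5311108
U = k * uc = 2.58 * 0.5311108
U = 1.3703

1.3703


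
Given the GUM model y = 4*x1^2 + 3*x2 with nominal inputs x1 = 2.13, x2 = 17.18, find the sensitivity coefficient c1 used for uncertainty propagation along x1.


y = 4*x1^2 + 3*x2
dy/dx1 = 2*4*x1
Evaluate at x1 = 2.13: c1 = 8 * 2.13
c1 = 17.0400

17.0400


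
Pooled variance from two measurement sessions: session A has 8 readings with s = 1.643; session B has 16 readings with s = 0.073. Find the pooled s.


s_p = sqrt(((n1-1)*s1^2 + (n2-1)*s2^2) / (n1+n2-2))
numerator = (8-1)*1.643^2 + (16-1)*0.073^2 = 18.896143 + 0.079935 = 18.976078
denominator = 8 + 16 - 2 = 22
s_p^2 = 18.976078 / 22 = 0.862549
s_p = sqrt(0.862549) = 0.9287

0.9287


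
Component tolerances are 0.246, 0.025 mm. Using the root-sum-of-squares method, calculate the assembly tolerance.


RSS = sqrt(0.246^2 + 0.025^2)
= sqrt(0.061141)
= 0.2473

0.2473


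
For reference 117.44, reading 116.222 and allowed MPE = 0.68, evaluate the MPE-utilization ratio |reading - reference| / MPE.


e = indication - reference = 116.222 - 117.44 = -1.2180
|e| = 1.2180
ratio = |e| / MPE = 1.2180 / 0.68
ratio = 1.7912

1.7912


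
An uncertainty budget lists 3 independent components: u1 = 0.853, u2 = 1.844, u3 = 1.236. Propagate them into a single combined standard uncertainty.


uc = sqrt(0.853^2 + 1.844^2 + 1.236^2)
uc = sqrt(5.655641)
uc = 2.3782

2.3782


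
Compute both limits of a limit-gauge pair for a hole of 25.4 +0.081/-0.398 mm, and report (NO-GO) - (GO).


GO = nominal - lower_tol (smallest hole = maximum material condition)
GO = 25.4 - 0.398 = 25.002
NO-GO = nominal + upper_tol (largest hole = least material condition)
NO-GO = 25.4 + 0.081 = 25.481
spread = NO-GO - GO = 25.481 - 25.002 = 0.4790

0.4790


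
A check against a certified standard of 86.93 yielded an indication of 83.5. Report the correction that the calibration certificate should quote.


Correction = standard - reading
= 86.93 - 83.5
= 3.4300

3.4300


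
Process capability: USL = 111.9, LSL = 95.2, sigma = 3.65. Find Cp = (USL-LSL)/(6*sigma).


Cp = (USL - LSL) / (6 * sigma)
= (111.9 - 95.2) / (6 * 3.65)
= 16.7000 / 21.9000
= 0.7626

0.7626


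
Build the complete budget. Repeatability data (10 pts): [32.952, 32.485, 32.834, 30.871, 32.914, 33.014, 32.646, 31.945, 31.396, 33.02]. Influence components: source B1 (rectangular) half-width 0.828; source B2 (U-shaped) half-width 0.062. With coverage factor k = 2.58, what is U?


mean = (32.952 + 32.485 + 32.834 + 30.871 + 32.914 + 33.014 + 32.646 + 31.945 + 31.396 + 33.02) / 10 = 32.4077
s = sqrt(sum((x - mean)^2)/(n-1)) = 0.75562205
u_A = s / sqrt(n) = 0.75562205 / sqrt(10) = 0.23894867
u_B1 = 0.828 / sqrt(3) = 0.47804602
u_B2 = 0.062 / sqrt(2) = 0.04384062
uc = sqrt(0.23894867^2 + 0.47804602^2 + 0.04384062^2) = 0.53623359
U = k * uc = 2.58 * 0.53623359
U = 1.3835

1.3835


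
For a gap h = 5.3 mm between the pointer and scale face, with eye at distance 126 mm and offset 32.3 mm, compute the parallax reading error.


error = h * offset / d
= 5.3 * 32.3 / 126
= 1.3587

1.3587


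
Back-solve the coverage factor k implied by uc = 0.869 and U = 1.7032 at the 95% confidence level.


k = U / uc
k = 1.7032 / 0.869
k = 1.96

1.96


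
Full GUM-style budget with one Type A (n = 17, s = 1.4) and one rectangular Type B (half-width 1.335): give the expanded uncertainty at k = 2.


u_A = s / sqrt(n) = 1.4 / sqrt(17) = 0.33954988
u_B = half_width / sqrt(3) = 1.335 / sqrt(3) = 0.77076261
uc = sqrt(u_A^2 + u_B^2) = sqrt(0.33954988^2 + 0.77076261^2) = 0.84224054
U = k * uc = 2 * 0.84224054
U = 1.6845

1.6845
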